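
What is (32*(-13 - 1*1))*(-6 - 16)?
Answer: 9856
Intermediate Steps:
(32*(-13 - 1*1))*(-6 - 16) = (32*(-13 - 1))*(-22) = (32*(-14))*(-22) = -448*(-22) = 9856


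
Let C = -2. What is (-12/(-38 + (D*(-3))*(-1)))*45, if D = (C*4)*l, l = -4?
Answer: -270/29 ≈ -9.3103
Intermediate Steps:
D = 32 (D = -2*4*(-4) = -8*(-4) = 32)
(-12/(-38 + (D*(-3))*(-1)))*45 = (-12/(-38 + (32*(-3))*(-1)))*45 = (-12/(-38 - 96*(-1)))*45 = (-12/(-38 + 96))*45 = (-12/58)*45 = ((1/58)*(-12))*45 = -6/29*45 = -270/29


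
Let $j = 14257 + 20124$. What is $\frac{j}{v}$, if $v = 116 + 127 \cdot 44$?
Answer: $\frac{34381}{5704} \approx 6.0275$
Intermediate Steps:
$v = 5704$ ($v = 116 + 5588 = 5704$)
$j = 34381$
$\frac{j}{v} = \frac{34381}{5704}$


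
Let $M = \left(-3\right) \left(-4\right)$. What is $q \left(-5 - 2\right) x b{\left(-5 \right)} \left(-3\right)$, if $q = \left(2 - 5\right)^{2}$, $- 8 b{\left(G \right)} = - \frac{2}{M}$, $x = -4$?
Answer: $- \frac{63}{4} \approx -15.75$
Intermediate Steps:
$M = 12$
$b{\left(G \right)} = \frac{1}{48}$ ($b{\left(G \right)} = - \frac{\left(-2\right) \frac{1}{12}}{8} = \left(- \frac{1}{8}\right) \left(- \frac{1}{6}\right) = \frac{1}{48}$)
$q = 9$ ($q = \left(-3\right)^{2} = 9$)
$q \left(-5 - 2\right) x b{\left(-5 \right)} \left(-3\right) = 9 \left(-5 - 2\right) \left(-4\right) \frac{1}{48} \left(-3\right) = 9 \left(- 7 \left(\left(- \frac{1}{12}\right) \left(-3\right)\right)\right) = 9 \left(\left(-7\right) \frac{1}{4}\right) = 9 \left(- \frac{7}{4}\right) = - \frac{63}{4}$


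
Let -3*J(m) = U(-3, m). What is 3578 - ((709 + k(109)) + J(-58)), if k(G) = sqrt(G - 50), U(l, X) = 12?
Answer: 2873 - sqrt(59) ≈ 2865.3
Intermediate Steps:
J(m) = -4 (J(m) = -1/3*12 = -4)
k(G) = sqrt(-50 + G)
3578 - ((709 + k(109)) + J(-58)) = 3578 - ((709 + sqrt(-50 + 109)) - 4) = 3578 - ((709 + sqrt(59)) - 4) = 3578 - (705 + sqrt(59)) = 3578 + (-705 - sqrt(59)) = 2873 - sqrt(59)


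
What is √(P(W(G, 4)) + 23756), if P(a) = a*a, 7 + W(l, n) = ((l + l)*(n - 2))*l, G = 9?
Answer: 3*√13805 ≈ 352.48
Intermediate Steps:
W(l, n) = -7 + 2*l²*(-2 + n) (W(l, n) = -7 + ((l + l)*(n - 2))*l = -7 + ((2*l)*(-2 + n))*l = -7 + (2*l*(-2 + n))*l = -7 + 2*l²*(-2 + n))
P(a) = a²
√(P(W(G, 4)) + 23756) = √((-7 - 4*9² + 2*4*9²)² + 23756) = √((-7 - 4*81 + 2*4*81)² + 23756) = √((-7 - 324 + 648)² + 23756) = √(317² + 23756) = √(100489 + 23756) = √124245 = 3*√13805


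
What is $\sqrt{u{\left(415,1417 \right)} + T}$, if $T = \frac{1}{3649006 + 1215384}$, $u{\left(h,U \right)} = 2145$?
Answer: $\frac{\sqrt{50755612209518890}}{4864390} \approx 46.314$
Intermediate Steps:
$T = \frac{1}{4864390} \approx 2.0558 \cdot 10^{-7}$
$\sqrt{u{\left(415,1417 \right)} + T} = \sqrt{2145 + \frac{1}{4864390}} = \sqrt{\frac{10434116551}{4864390}} = \frac{\sqrt{50755612209518890}}{4864390}$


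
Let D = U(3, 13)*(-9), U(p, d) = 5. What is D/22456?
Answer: -45/22456 ≈ -0.0020039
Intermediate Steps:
D = -45 (D = 5*(-9) = -45)
D/22456 = -45/22456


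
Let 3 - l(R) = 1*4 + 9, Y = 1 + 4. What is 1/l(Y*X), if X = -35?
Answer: -⅒ ≈ -0.10000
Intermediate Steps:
Y = 5
l(R) = -10 (l(R) = 3 - (1*4 + 9) = 3 - (4 + 9) = 3 - 1*13 = 3 - 13 = -10)
1/l(Y*X) = 1/(-10) = -⅒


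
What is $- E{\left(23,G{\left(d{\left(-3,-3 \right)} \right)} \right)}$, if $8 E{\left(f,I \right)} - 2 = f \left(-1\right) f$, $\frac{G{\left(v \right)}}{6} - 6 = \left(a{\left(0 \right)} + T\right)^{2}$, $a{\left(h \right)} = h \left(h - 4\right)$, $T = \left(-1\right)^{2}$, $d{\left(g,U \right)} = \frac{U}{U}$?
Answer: $\frac{527}{8} \approx 65.875$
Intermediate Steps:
$d{\left(g,U \right)} = 1$
$T = 1$
$a{\left(h \right)} = h \left(-4 + h\right)$
$G{\left(v \right)} = 42$ ($G{\left(v \right)} = 36 + 6 \left(0 \left(-4 + 0\right) + 1\right)^{2} = 36 + 6 \left(0 \left(-4\right) + 1\right)^{2} = 36 + 6 \left(0 + 1\right)^{2} = 36 + 6 \cdot 1^{2} = 36 + 6 \cdot 1 = 36 + 6 = 42$)
$E{\left(f,I \right)} = \frac{1}{4} - \frac{f^{2}}{8}$ ($E{\left(f,I \right)} = \frac{1}{4} + \frac{f \left(-1\right) f}{8} = \frac{1}{4} + \frac{- f f}{8} = \frac{1}{4} + \frac{\left(-1\right) f^{2}}{8} = \frac{1}{4} - \frac{f^{2}}{8}$)
$- E{\left(23,G{\left(d{\left(-3,-3 \right)} \right)} \right)} = - (\frac{1}{4} - \frac{23^{2}}{8}) = - (\frac{1}{4} - \frac{529}{8}) = \left(-1\right) \left(- \frac{527}{8}\right) = \frac{527}{8}$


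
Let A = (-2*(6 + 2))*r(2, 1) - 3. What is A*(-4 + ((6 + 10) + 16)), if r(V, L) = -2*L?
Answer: 812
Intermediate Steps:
A = 29 (A = (-2*(6 + 2))*(-2*1) - 3 = -2*8*(-2) - 3 = -16*(-2) - 3 = 32 - 3 = 29)
A*(-4 + ((6 + 10) + 16)) = 29*(-4 + ((6 + 10) + 16)) = 29*(-4 + (16 + 16)) = 29*(-4 + 32) = 29*28 = 812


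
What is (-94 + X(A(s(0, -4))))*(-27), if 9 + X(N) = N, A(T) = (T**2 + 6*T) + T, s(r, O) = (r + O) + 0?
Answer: 3105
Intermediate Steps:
s(r, O) = O + r (s(r, O) = (O + r) + 0 = O + r)
A(T) = T**2 + 7*T
X(N) = -9 + N
(-94 + X(A(s(0, -4))))*(-27) = (-94 + (-9 + (-4 + 0)*(7 + (-4 + 0))))*(-27) = (-94 + (-9 - 4*(7 - 4)))*(-27) = (-94 + (-9 - 4*3))*(-27) = (-94 + (-9 - 12))*(-27) = (-94 - 21)*(-27) = -115*(-27) = 3105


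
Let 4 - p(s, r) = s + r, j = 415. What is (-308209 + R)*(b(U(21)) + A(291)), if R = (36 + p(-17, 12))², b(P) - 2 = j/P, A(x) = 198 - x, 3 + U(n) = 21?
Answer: 187231516/9 ≈ 2.0803e+7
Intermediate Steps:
U(n) = 18 (U(n) = -3 + 21 = 18)
p(s, r) = 4 - r - s (p(s, r) = 4 - (s + r) = 4 - (r + s) = 4 + (-r - s) = 4 - r - s)
b(P) = 2 + 415/P
R = 2025 (R = (36 + (4 - 1*12 - 1*(-17)))² = (36 + (4 - 12 + 17))² = (36 + 9)² = 45² = 2025)
(-308209 + R)*(b(U(21)) + A(291)) = (-308209 + 2025)*((2 + 415/18) + (198 - 1*291)) = -306184*((2 + 415*(1/18)) + (198 - 291)) = -306184*((2 + 415/18) - 93) = -306184*(451/18 - 93) = -306184*(-1223/18) = 187231516/9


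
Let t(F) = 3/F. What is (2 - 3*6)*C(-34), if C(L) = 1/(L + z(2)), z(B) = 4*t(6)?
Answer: ½ ≈ 0.50000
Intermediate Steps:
z(B) = 2 (z(B) = 4*(3/6) = 4*(3*(⅙)) = 4*(½) = 2)
C(L) = 1/(2 + L) (C(L) = 1/(L + 2) = 1/(2 + L))
(2 - 3*6)*C(-34) = (2 - 3*6)/(2 - 34) = (2 - 18)/(-32) = -16*(-1/32) = ½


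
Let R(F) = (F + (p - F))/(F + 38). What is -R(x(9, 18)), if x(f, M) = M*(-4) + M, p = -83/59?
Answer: -83/944 ≈ -0.087924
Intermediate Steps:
p = -83/59 (p = -83*1/59 = -83/59 ≈ -1.4068)
x(f, M) = -3*M (x(f, M) = -4*M + M = -3*M)
R(F) = -83/(59*(38 + F)) (R(F) = (F + (-83/59 - F))/(F + 38) = -83/(59*(38 + F)))
-R(x(9, 18)) = -(-83)/(2242 + 59*(-3*18)) = -(-83)/(2242 + 59*(-54)) = -(-83)/(2242 - 3186) = -(-83)/(-944) = -(-83)*(-1)/944 = -1*83/944 = -83/944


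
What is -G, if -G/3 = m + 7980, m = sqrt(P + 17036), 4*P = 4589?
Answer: 23940 + 3*sqrt(72733)/2 ≈ 24345.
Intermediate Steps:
P = 4589/4 (P = (1/4)*4589 = 4589/4 ≈ 1147.3)
m = sqrt(72733)/2 (m = sqrt(4589/4 + 17036) = sqrt(72733/4) = sqrt(72733)/2 ≈ 134.85)
G = -23940 - 3*sqrt(72733)/2 (G = -3*(sqrt(72733)/2 + 7980) = -3*(7980 + sqrt(72733)/2) = -23940 - 3*sqrt(72733)/2 ≈ -24345.)
-G = -(-23940 - 3*sqrt(72733)/2) = 23940 + 3*sqrt(72733)/2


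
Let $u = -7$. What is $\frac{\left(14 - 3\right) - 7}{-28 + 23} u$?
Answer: $\frac{28}{5} \approx 5.6$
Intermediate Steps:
$\frac{\left(14 - 3\right) - 7}{-28 + 23} u = \frac{\left(14 - 3\right) - 7}{-28 + 23} \left(-7\right) = \frac{11 - 7}{-5} \left(-7\right) = 4 \left(- \frac{1}{5}\right) \left(-7\right) = \left(- \frac{4}{5}\right) \left(-7\right) = \frac{28}{5}$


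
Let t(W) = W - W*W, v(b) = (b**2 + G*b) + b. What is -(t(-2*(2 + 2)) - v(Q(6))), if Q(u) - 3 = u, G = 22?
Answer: 360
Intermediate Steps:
Q(u) = 3 + u
v(b) = b**2 + 23*b (v(b) = (b**2 + 22*b) + b = b**2 + 23*b)
t(W) = W - W**2
-(t(-2*(2 + 2)) - v(Q(6))) = -((-2*(2 + 2))*(1 - (-2)*(2 + 2)) - (3 + 6)*(23 + (3 + 6))) = -((-2*4)*(1 - (-2)*4) - 9*(23 + 9)) = -(-8*(1 - 1*(-8)) - 9*32) = -(-8*(1 + 8) - 1*288) = -(-8*9 - 288) = -(-72 - 288) = -1*(-360) = 360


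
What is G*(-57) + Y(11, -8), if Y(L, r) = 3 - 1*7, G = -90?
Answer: 5126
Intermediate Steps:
Y(L, r) = -4 (Y(L, r) = 3 - 7 = -4)
G*(-57) + Y(11, -8) = -90*(-57) - 4 = 5130 - 4 = 5126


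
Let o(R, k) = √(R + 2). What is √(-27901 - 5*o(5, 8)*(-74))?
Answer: √(-27901 + 370*√7) ≈ 164.08*I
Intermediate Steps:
o(R, k) = √(2 + R)
√(-27901 - 5*o(5, 8)*(-74)) = √(-27901 - 5*√(2 + 5)*(-74)) = √(-27901 - 5*√7*(-74)) = √(-27901 + 370*√7)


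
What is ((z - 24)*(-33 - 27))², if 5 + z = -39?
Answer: 16646400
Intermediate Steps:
z = -44 (z = -5 - 39 = -44)
((z - 24)*(-33 - 27))² = ((-44 - 24)*(-33 - 27))² = (-68*(-60))² = 4080² = 16646400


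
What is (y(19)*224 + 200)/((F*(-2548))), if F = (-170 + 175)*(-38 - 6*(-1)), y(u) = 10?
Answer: 61/10192 ≈ 0.0059851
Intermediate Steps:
F = -160 (F = 5*(-38 + 6) = 5*(-32) = -160)
(y(19)*224 + 200)/((F*(-2548))) = (10*224 + 200)/((-160*(-2548))) = (2240 + 200)/407680 = 2440*(1/407680) = 61/10192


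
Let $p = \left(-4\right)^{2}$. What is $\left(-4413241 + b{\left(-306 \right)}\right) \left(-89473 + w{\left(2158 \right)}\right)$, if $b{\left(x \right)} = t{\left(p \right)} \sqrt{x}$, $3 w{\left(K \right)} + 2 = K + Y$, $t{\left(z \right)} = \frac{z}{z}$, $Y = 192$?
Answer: $\frac{1174235446111}{3} - 266071 i \sqrt{34} \approx 3.9141 \cdot 10^{11} - 1.5514 \cdot 10^{6} i$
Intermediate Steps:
$p = 16$
$t{\left(z \right)} = 1$
$w{\left(K \right)} = \frac{190}{3} + \frac{K}{3}$ ($w{\left(K \right)} = - \frac{2}{3} + \frac{K + 192}{3} = - \frac{2}{3} + \frac{192 + K}{3} = - \frac{2}{3} + \left(64 + \frac{K}{3}\right) = \frac{190}{3} + \frac{K}{3}$)
$b{\left(x \right)} = \sqrt{x}$ ($b{\left(x \right)} = 1 \sqrt{x} = \sqrt{x}$)
$\left(-4413241 + b{\left(-306 \right)}\right) \left(-89473 + w{\left(2158 \right)}\right) = \left(-4413241 + \sqrt{-306}\right) \left(-89473 + \left(\frac{190}{3} + \frac{1}{3} \cdot 2158\right)\right) = \left(-4413241 + 3 i \sqrt{34}\right) \left(-89473 + \left(\frac{190}{3} + \frac{2158}{3}\right)\right) = \left(-4413241 + 3 i \sqrt{34}\right) \left(-89473 + \frac{2348}{3}\right) = \left(-4413241 + 3 i \sqrt{34}\right) \left(- \frac{266071}{3}\right) = \frac{1174235446111}{3} - 266071 i \sqrt{34}$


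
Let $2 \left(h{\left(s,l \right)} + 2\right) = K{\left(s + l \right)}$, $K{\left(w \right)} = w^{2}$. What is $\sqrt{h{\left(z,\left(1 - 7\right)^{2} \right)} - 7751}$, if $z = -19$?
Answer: $\frac{i \sqrt{30434}}{2} \approx 87.227 i$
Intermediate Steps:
$h{\left(s,l \right)} = -2 + \frac{\left(l + s\right)^{2}}{2}$ ($h{\left(s,l \right)} = -2 + \frac{\left(s + l\right)^{2}}{2} = -2 + \frac{\left(l + s\right)^{2}}{2}$)
$\sqrt{h{\left(z,\left(1 - 7\right)^{2} \right)} - 7751} = \sqrt{\left(-2 + \frac{\left(\left(1 - 7\right)^{2} - 19\right)^{2}}{2}\right) - 7751} = \sqrt{\left(-2 + \frac{\left(\left(-6\right)^{2} - 19\right)^{2}}{2}\right) - 7751} = \sqrt{\left(-2 + \frac{\left(36 - 19\right)^{2}}{2}\right) - 7751} = \sqrt{\left(-2 + \frac{17^{2}}{2}\right) - 7751} = \sqrt{\left(-2 + \frac{1}{2} \cdot 289\right) - 7751} = \sqrt{\left(-2 + \frac{289}{2}\right) - 7751} = \sqrt{\frac{285}{2} - 7751} = \sqrt{- \frac{15217}{2}} = \frac{i \sqrt{30434}}{2}$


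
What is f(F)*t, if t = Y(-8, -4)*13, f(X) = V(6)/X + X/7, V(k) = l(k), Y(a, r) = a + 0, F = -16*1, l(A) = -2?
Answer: 1573/7 ≈ 224.71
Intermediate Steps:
F = -16
Y(a, r) = a
V(k) = -2
f(X) = -2/X + X/7
t = -104 (t = -8*13 = -104)
f(F)*t = (-2/(-16) + (⅐)*(-16))*(-104) = (-2*(-1/16) - 16/7)*(-104) = (⅛ - 16/7)*(-104) = -121/56*(-104) = 1573/7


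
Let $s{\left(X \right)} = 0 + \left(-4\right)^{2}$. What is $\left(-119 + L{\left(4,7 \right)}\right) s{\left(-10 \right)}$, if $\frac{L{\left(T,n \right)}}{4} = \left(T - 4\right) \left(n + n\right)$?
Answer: $-1904$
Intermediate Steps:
$L{\left(T,n \right)} = 8 n \left(-4 + T\right)$ ($L{\left(T,n \right)} = 4 \left(T - 4\right) \left(n + n\right) = 4 \left(-4 + T\right) 2 n = 4 \cdot 2 n \left(-4 + T\right) = 8 n \left(-4 + T\right)$)
$s{\left(X \right)} = 16$ ($s{\left(X \right)} = 0 + 16 = 16$)
$\left(-119 + L{\left(4,7 \right)}\right) s{\left(-10 \right)} = \left(-119 + 8 \cdot 7 \left(-4 + 4\right)\right) 16 = \left(-119 + 8 \cdot 7 \cdot 0\right) 16 = \left(-119 + 0\right) 16 = \left(-119\right) 16 = -1904$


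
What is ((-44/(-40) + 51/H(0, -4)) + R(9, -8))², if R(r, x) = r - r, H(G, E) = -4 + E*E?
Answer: 11449/400 ≈ 28.622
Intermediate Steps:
H(G, E) = -4 + E²
R(r, x) = 0
((-44/(-40) + 51/H(0, -4)) + R(9, -8))² = ((-44/(-40) + 51/(-4 + (-4)²)) + 0)² = ((-44*(-1/40) + 51/(-4 + 16)) + 0)² = ((11/10 + 51/12) + 0)² = ((11/10 + 51*(1/12)) + 0)² = ((11/10 + 17/4) + 0)² = (107/20 + 0)² = (107/20)² = 11449/400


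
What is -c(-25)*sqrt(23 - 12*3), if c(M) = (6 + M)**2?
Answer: -361*I*sqrt(13) ≈ -1301.6*I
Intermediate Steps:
-c(-25)*sqrt(23 - 12*3) = -(6 - 25)**2*sqrt(23 - 12*3) = -(-19)**2*sqrt(23 - 36) = -361*sqrt(-13) = -361*I*sqrt(13)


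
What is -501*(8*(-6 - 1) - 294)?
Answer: 175350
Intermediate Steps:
-501*(8*(-6 - 1) - 294) = -501*(8*(-7) - 294) = -501*(-56 - 294) = -501*(-350) = 175350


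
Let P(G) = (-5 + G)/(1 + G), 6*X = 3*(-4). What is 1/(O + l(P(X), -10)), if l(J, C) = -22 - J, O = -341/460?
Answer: -460/13681 ≈ -0.033623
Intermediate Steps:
O = -341/460 (O = -341*1/460 = -341/460 ≈ -0.74130)
X = -2 (X = (3*(-4))/6 = (⅙)*(-12) = -2)
P(G) = (-5 + G)/(1 + G)
1/(O + l(P(X), -10)) = 1/(-341/460 + (-22 - (-5 - 2)/(1 - 2))) = 1/(-341/460 + (-22 - (-7)/(-1))) = 1/(-341/460 + (-22 - (-1)*(-7))) = 1/(-341/460 + (-22 - 1*7)) = 1/(-341/460 + (-22 - 7)) = 1/(-341/460 - 29) = 1/(-13681/460) = -460/13681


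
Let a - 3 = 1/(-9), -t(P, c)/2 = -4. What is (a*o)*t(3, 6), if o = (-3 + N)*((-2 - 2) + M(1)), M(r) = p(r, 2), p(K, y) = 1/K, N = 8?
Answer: -1040/3 ≈ -346.67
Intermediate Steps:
t(P, c) = 8 (t(P, c) = -2*(-4) = 8)
M(r) = 1/r
a = 26/9 (a = 3 + 1/(-9) = 3 - ⅑ = 26/9 ≈ 2.8889)
o = -15 (o = (-3 + 8)*((-2 - 2) + 1/1) = 5*(-4 + 1) = 5*(-3) = -15)
(a*o)*t(3, 6) = ((26/9)*(-15))*8 = -130/3*8 = -1040/3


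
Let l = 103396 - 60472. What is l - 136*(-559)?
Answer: 118948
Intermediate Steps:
l = 42924
l - 136*(-559) = 42924 - 136*(-559) = 42924 - 1*(-76024) = 42924 + 76024 = 118948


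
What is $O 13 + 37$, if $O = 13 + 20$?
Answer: $466$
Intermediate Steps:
$O = 33$
$O 13 + 37 = 33 \cdot 13 + 37 = 429 + 37 = 466$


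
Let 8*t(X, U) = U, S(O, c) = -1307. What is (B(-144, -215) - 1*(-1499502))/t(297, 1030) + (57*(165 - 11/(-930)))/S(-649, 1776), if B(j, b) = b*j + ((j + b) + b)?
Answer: 495591453591/41732510 ≈ 11875.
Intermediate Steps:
t(X, U) = U/8
B(j, b) = j + 2*b + b*j (B(j, b) = b*j + ((b + j) + b) = b*j + (j + 2*b) = j + 2*b + b*j)
(B(-144, -215) - 1*(-1499502))/t(297, 1030) + (57*(165 - 11/(-930)))/S(-649, 1776) = ((-144 + 2*(-215) - 215*(-144)) - 1*(-1499502))/(((1/8)*1030)) + (57*(165 - 11/(-930)))/(-1307) = ((-144 - 430 + 30960) + 1499502)/(515/4) + (57*(165 - 11*(-1/930)))*(-1/1307) = (30386 + 1499502)*(4/515) + (57*(165 + 11/930))*(-1/1307) = 1529888*(4/515) + (57*(153461/930))*(-1/1307) = 6119552/515 + (2915759/310)*(-1/1307) = 6119552/515 - 2915759/405170 = 495591453591/41732510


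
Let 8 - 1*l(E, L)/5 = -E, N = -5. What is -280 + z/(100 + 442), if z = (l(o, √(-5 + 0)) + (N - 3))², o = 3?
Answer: -149551/542 ≈ -275.92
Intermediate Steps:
l(E, L) = 40 + 5*E (l(E, L) = 40 - (-5)*E = 40 + 5*E)
z = 2209 (z = ((40 + 5*3) + (-5 - 3))² = ((40 + 15) - 8)² = (55 - 8)² = 47² = 2209)
-280 + z/(100 + 442) = -280 + 2209/(100 + 442) = -280 + 2209/542 = -149551/542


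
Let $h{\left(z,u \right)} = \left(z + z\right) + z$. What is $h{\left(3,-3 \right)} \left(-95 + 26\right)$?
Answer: $-621$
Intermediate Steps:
$h{\left(z,u \right)} = 3 z$ ($h{\left(z,u \right)} = 2 z + z = 3 z$)
$h{\left(3,-3 \right)} \left(-95 + 26\right) = 3 \cdot 3 \left(-95 + 26\right) = 9 \left(-69\right) = -621$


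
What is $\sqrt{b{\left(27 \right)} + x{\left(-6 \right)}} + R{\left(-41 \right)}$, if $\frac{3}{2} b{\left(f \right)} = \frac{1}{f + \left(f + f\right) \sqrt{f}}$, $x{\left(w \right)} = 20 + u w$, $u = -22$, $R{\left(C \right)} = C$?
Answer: $-41 + \frac{\sqrt{12314 + 73872 \sqrt{3}}}{9 \sqrt{1 + 6 \sqrt{3}}} \approx -28.671$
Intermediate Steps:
$x{\left(w \right)} = 20 - 22 w$
$b{\left(f \right)} = \frac{2}{3 \left(f + 2 f^{\frac{3}{2}}\right)}$ ($b{\left(f \right)} = \frac{2}{3 \left(f + \left(f + f\right) \sqrt{f}\right)} = \frac{2}{3 \left(f + 2 f \sqrt{f}\right)} = \frac{2}{3 \left(f + 2 f^{\frac{3}{2}}\right)}$)
$\sqrt{b{\left(27 \right)} + x{\left(-6 \right)}} + R{\left(-41 \right)} = \sqrt{\frac{2}{3 \left(27 + 2 \cdot 27^{\frac{3}{2}}\right)} + \left(20 - -132\right)} - 41 = \sqrt{\frac{2}{3 \left(27 + 2 \cdot 81 \sqrt{3}\right)} + \left(20 + 132\right)} - 41 = \sqrt{\frac{2}{3 \left(27 + 162 \sqrt{3}\right)} + 152} - 41 = \sqrt{152 + \frac{2}{3 \left(27 + 162 \sqrt{3}\right)}} - 41 = -41 + \sqrt{152 + \frac{2}{3 \left(27 + 162 \sqrt{3}\right)}}$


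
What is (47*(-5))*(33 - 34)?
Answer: 235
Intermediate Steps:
(47*(-5))*(33 - 34) = -235*(-1) = 235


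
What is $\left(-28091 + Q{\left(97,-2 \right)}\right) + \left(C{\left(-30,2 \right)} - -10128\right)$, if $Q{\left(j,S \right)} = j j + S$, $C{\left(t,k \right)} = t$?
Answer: $-8586$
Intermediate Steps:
$Q{\left(j,S \right)} = S + j^{2}$ ($Q{\left(j,S \right)} = j^{2} + S = S + j^{2}$)
$\left(-28091 + Q{\left(97,-2 \right)}\right) + \left(C{\left(-30,2 \right)} - -10128\right) = \left(-28091 - \left(2 - 97^{2}\right)\right) - -10098 = \left(-28091 + \left(-2 + 9409\right)\right) + \left(-30 + 10128\right) = \left(-28091 + 9407\right) + 10098 = -18684 + 10098 = -8586$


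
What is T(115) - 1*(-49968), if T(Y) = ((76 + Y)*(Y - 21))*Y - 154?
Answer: 2114524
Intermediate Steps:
T(Y) = -154 + Y*(-21 + Y)*(76 + Y) (T(Y) = ((76 + Y)*(-21 + Y))*Y - 154 = ((-21 + Y)*(76 + Y))*Y - 154 = Y*(-21 + Y)*(76 + Y) - 154 = -154 + Y*(-21 + Y)*(76 + Y))
T(115) - 1*(-49968) = (-154 + 115³ - 1596*115 + 55*115²) - 1*(-49968) = (-154 + 1520875 - 183540 + 55*13225) + 49968 = (-154 + 1520875 - 183540 + 727375) + 49968 = 2064556 + 49968 = 2114524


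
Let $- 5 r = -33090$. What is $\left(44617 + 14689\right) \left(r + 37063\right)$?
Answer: $2590545386$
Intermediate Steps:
$r = 6618$ ($r = \left(- \frac{1}{5}\right) \left(-33090\right) = 6618$)
$\left(44617 + 14689\right) \left(r + 37063\right) = \left(44617 + 14689\right) \left(6618 + 37063\right) = 59306 \cdot 43681 = 2590545386$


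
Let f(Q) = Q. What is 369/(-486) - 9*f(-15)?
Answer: 7249/54 ≈ 134.24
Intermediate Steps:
369/(-486) - 9*f(-15) = 369/(-486) - 9*(-15) = 369*(-1/486) + 135 = -41/54 + 135 = 7249/54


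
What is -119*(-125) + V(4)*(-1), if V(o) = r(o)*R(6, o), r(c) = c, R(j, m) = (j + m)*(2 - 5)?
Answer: 14995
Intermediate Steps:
R(j, m) = -3*j - 3*m (R(j, m) = (j + m)*(-3) = -3*j - 3*m)
V(o) = o*(-18 - 3*o) (V(o) = o*(-3*6 - 3*o) = o*(-18 - 3*o))
-119*(-125) + V(4)*(-1) = -119*(-125) - 3*4*(6 + 4)*(-1) = 14875 - 3*4*10*(-1) = 14875 - 120*(-1) = 14875 + 120 = 14995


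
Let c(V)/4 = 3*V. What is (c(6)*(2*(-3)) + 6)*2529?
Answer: -1077354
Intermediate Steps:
c(V) = 12*V (c(V) = 4*(3*V) = 12*V)
(c(6)*(2*(-3)) + 6)*2529 = ((12*6)*(2*(-3)) + 6)*2529 = (72*(-6) + 6)*2529 = (-432 + 6)*2529 = -426*2529 = -1077354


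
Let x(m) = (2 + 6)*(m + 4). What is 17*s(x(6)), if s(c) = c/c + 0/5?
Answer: 17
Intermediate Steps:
x(m) = 32 + 8*m (x(m) = 8*(4 + m) = 32 + 8*m)
s(c) = 1 (s(c) = 1 + 0*(⅕) = 1 + 0 = 1)
17*s(x(6)) = 17*1 = 17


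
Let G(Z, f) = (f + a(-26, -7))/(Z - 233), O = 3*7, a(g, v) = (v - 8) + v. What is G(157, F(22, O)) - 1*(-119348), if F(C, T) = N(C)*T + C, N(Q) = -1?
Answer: 9070469/76 ≈ 1.1935e+5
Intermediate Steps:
a(g, v) = -8 + 2*v (a(g, v) = (-8 + v) + v = -8 + 2*v)
O = 21
F(C, T) = C - T (F(C, T) = -T + C = C - T)
G(Z, f) = (-22 + f)/(-233 + Z) (G(Z, f) = (f + (-8 + 2*(-7)))/(Z - 233) = (f + (-8 - 14))/(-233 + Z) = (f - 22)/(-233 + Z) = (-22 + f)/(-233 + Z))
G(157, F(22, O)) - 1*(-119348) = (-22 + (22 - 1*21))/(-233 + 157) - 1*(-119348) = (-22 + (22 - 21))/(-76) + 119348 = -(-22 + 1)/76 + 119348 = -1/76*(-21) + 119348 = 21/76 + 119348 = 9070469/76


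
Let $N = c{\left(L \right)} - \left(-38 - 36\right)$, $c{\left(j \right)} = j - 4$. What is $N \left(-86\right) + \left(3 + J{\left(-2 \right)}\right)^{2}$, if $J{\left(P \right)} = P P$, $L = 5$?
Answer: $-6401$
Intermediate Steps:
$c{\left(j \right)} = -4 + j$
$J{\left(P \right)} = P^{2}$
$N = 75$ ($N = \left(-4 + 5\right) - \left(-38 - 36\right) = 1 - -74 = 1 + 74 = 75$)
$N \left(-86\right) + \left(3 + J{\left(-2 \right)}\right)^{2} = 75 \left(-86\right) + \left(3 + \left(-2\right)^{2}\right)^{2} = -6450 + \left(3 + 4\right)^{2} = -6450 + 7^{2} = -6450 + 49 = -6401$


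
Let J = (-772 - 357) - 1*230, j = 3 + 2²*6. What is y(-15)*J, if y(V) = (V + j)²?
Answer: -195696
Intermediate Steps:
j = 27 (j = 3 + 4*6 = 3 + 24 = 27)
y(V) = (27 + V)² (y(V) = (V + 27)² = (27 + V)²)
J = -1359 (J = -1129 - 230 = -1359)
y(-15)*J = (27 - 15)²*(-1359) = 12²*(-1359) = 144*(-1359) = -195696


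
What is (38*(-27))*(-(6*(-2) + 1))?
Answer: -11286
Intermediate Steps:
(38*(-27))*(-(6*(-2) + 1)) = -(-1026)*(-12 + 1) = -(-1026)*(-11) = -1026*11 = -11286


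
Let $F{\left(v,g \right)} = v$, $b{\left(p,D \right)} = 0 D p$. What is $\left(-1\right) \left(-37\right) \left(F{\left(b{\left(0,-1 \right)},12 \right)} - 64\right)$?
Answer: $-2368$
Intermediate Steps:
$b{\left(p,D \right)} = 0$ ($b{\left(p,D \right)} = 0 p = 0$)
$\left(-1\right) \left(-37\right) \left(F{\left(b{\left(0,-1 \right)},12 \right)} - 64\right) = \left(-1\right) \left(-37\right) \left(0 - 64\right) = 37 \left(-64\right) = -2368$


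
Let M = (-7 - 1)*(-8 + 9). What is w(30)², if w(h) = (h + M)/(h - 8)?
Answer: 1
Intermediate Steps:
M = -8 (M = -8*1 = -8)
w(h) = 1 (w(h) = (h - 8)/(h - 8) = (-8 + h)/(-8 + h) = 1)
w(30)² = 1² = 1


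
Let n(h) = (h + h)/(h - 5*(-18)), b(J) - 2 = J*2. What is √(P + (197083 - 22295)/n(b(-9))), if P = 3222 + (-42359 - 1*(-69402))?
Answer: 1223*I/2 ≈ 611.5*I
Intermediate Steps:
b(J) = 2 + 2*J (b(J) = 2 + J*2 = 2 + 2*J)
n(h) = 2*h/(90 + h) (n(h) = (2*h)/(h + 90) = (2*h)/(90 + h) = 2*h/(90 + h))
P = 30265 (P = 3222 + (-42359 + 69402) = 3222 + 27043 = 30265)
√(P + (197083 - 22295)/n(b(-9))) = √(30265 + (197083 - 22295)/((2*(2 + 2*(-9))/(90 + (2 + 2*(-9)))))) = √(30265 + 174788/((2*(2 - 18)/(90 + (2 - 18))))) = √(30265 + 174788/((2*(-16)/(90 - 16)))) = √(30265 + 174788/((2*(-16)/74))) = √(30265 + 174788/((2*(-16)*(1/74)))) = √(30265 + 174788/(-16/37)) = √(30265 + 174788*(-37/16)) = √(30265 - 1616789/4) = √(-1495729/4) = 1223*I/2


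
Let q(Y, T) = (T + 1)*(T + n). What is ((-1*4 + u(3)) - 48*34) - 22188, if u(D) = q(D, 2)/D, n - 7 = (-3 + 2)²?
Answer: -23814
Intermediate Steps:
n = 8 (n = 7 + (-3 + 2)² = 7 + (-1)² = 7 + 1 = 8)
q(Y, T) = (1 + T)*(8 + T) (q(Y, T) = (T + 1)*(T + 8) = (1 + T)*(8 + T))
u(D) = 30/D (u(D) = (8 + 2² + 9*2)/D = (8 + 4 + 18)/D = 30/D)
((-1*4 + u(3)) - 48*34) - 22188 = ((-1*4 + 30/3) - 48*34) - 22188 = ((-4 + 30*(⅓)) - 1632) - 22188 = ((-4 + 10) - 1632) - 22188 = (6 - 1632) - 22188 = -1626 - 22188 = -23814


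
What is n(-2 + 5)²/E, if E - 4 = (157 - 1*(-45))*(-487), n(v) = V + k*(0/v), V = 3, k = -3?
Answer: -1/10930 ≈ -9.1491e-5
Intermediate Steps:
n(v) = 3 (n(v) = 3 - 0/v = 3 - 3*0 = 3 + 0 = 3)
E = -98370 (E = 4 + (157 - 1*(-45))*(-487) = 4 + (157 + 45)*(-487) = 4 + 202*(-487) = 4 - 98374 = -98370)
n(-2 + 5)²/E = 3²/(-98370) = 9*(-1/98370) = -1/10930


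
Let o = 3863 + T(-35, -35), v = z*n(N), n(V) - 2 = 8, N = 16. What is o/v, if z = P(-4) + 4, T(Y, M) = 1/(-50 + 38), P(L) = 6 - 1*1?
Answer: 9271/216 ≈ 42.921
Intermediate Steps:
P(L) = 5 (P(L) = 6 - 1 = 5)
n(V) = 10 (n(V) = 2 + 8 = 10)
T(Y, M) = -1/12 (T(Y, M) = 1/(-12) = -1/12)
z = 9 (z = 5 + 4 = 9)
v = 90 (v = 9*10 = 90)
o = 46355/12 (o = 3863 - 1/12 = 46355/12 ≈ 3862.9)
o/v = (46355/12)/90 = (46355/12)*(1/90) = 9271/216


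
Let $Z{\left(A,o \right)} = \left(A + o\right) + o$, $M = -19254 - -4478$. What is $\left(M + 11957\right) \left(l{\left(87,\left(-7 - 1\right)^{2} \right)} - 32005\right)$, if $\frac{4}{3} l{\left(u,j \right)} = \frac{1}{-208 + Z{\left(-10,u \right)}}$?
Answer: $\frac{15879097177}{176} \approx 9.0222 \cdot 10^{7}$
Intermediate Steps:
$M = -14776$ ($M = -19254 + 4478 = -14776$)
$Z{\left(A,o \right)} = A + 2 o$
$l{\left(u,j \right)} = \frac{3}{4 \left(-218 + 2 u\right)}$ ($l{\left(u,j \right)} = \frac{3}{4 \left(-208 + \left(-10 + 2 u\right)\right)} = \frac{3}{4 \left(-218 + 2 u\right)}$)
$\left(M + 11957\right) \left(l{\left(87,\left(-7 - 1\right)^{2} \right)} - 32005\right) = \left(-14776 + 11957\right) \left(\frac{3}{8 \left(-109 + 87\right)} - 32005\right) = - 2819 \left(\frac{3}{8 \left(-22\right)} - 32005\right) = - 2819 \left(\frac{3}{8} \left(- \frac{1}{22}\right) - 32005\right) = - 2819 \left(- \frac{3}{176} - 32005\right) = \left(-2819\right) \left(- \frac{5632883}{176}\right) = \frac{15879097177}{176}$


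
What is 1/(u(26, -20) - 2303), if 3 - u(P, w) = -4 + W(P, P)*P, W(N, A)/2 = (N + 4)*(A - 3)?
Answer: -1/38176 ≈ -2.6194e-5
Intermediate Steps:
W(N, A) = 2*(-3 + A)*(4 + N) (W(N, A) = 2*((N + 4)*(A - 3)) = 2*((4 + N)*(-3 + A)) = 2*((-3 + A)*(4 + N)) = 2*(-3 + A)*(4 + N))
u(P, w) = 7 - P*(-24 + 2*P + 2*P²) (u(P, w) = 3 - (-4 + (-24 - 6*P + 8*P + 2*P*P)*P) = 3 - (-4 + (-24 - 6*P + 8*P + 2*P²)*P) = 3 - (-4 + (-24 + 2*P + 2*P²)*P) = 3 - (-4 + P*(-24 + 2*P + 2*P²)) = 3 + (4 - P*(-24 + 2*P + 2*P²)) = 7 - P*(-24 + 2*P + 2*P²))
1/(u(26, -20) - 2303) = 1/((7 - 2*26*(-12 + 26 + 26²)) - 2303) = 1/((7 - 2*26*(-12 + 26 + 676)) - 2303) = 1/((7 - 2*26*690) - 2303) = 1/((7 - 35880) - 2303) = 1/(-35873 - 2303) = 1/(-38176) = -1/38176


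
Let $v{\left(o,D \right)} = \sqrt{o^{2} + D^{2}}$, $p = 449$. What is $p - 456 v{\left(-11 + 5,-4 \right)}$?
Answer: $449 - 912 \sqrt{13} \approx -2839.3$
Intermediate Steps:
$v{\left(o,D \right)} = \sqrt{D^{2} + o^{2}}$
$p - 456 v{\left(-11 + 5,-4 \right)} = 449 - 456 \sqrt{\left(-4\right)^{2} + \left(-11 + 5\right)^{2}} = 449 - 456 \sqrt{16 + \left(-6\right)^{2}} = 449 - 456 \sqrt{16 + 36} = 449 - 456 \sqrt{52} = 449 - 456 \cdot 2 \sqrt{13} = 449 - 912 \sqrt{13}$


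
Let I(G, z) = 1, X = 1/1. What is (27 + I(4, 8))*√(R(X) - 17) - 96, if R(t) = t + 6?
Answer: -96 + 28*I*√10 ≈ -96.0 + 88.544*I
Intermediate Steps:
X = 1 (X = 1*1 = 1)
R(t) = 6 + t
(27 + I(4, 8))*√(R(X) - 17) - 96 = (27 + 1)*√((6 + 1) - 17) - 96 = 28*√(7 - 17) - 96 = 28*√(-10) - 96 = 28*(I*√10) - 96 = 28*I*√10 - 96 = -96 + 28*I*√10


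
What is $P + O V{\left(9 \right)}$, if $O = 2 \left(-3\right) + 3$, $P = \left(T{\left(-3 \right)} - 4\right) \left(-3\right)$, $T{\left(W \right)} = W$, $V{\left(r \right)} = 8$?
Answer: $-3$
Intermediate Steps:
$P = 21$ ($P = \left(-3 - 4\right) \left(-3\right) = \left(-7\right) \left(-3\right) = 21$)
$O = -3$ ($O = -6 + 3 = -3$)
$P + O V{\left(9 \right)} = 21 - 24 = -3$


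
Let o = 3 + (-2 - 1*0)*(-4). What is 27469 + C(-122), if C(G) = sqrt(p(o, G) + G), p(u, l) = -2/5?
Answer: 27469 + 6*I*sqrt(85)/5 ≈ 27469.0 + 11.063*I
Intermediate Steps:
o = 11 (o = 3 + (-2 + 0)*(-4) = 3 - 2*(-4) = 3 + 8 = 11)
p(u, l) = -2/5 (p(u, l) = -2*1/5 = -2/5)
C(G) = sqrt(-2/5 + G)
27469 + C(-122) = 27469 + sqrt(-10 + 25*(-122))/5 = 27469 + sqrt(-10 - 3050)/5 = 27469 + sqrt(-3060)/5 = 27469 + (6*I*sqrt(85))/5 = 27469 + 6*I*sqrt(85)/5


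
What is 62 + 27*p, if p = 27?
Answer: 791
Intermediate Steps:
62 + 27*p = 62 + 27*27 = 62 + 729 = 791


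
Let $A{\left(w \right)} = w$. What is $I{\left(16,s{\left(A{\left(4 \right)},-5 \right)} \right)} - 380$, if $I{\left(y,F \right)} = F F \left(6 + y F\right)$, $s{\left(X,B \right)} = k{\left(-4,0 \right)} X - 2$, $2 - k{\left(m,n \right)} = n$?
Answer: $3292$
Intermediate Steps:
$k{\left(m,n \right)} = 2 - n$
$s{\left(X,B \right)} = -2 + 2 X$ ($s{\left(X,B \right)} = \left(2 - 0\right) X - 2 = \left(2 + 0\right) X - 2 = 2 X - 2 = -2 + 2 X$)
$I{\left(y,F \right)} = F^{2} \left(6 + F y\right)$
$I{\left(16,s{\left(A{\left(4 \right)},-5 \right)} \right)} - 380 = \left(-2 + 2 \cdot 4\right)^{2} \left(6 + \left(-2 + 2 \cdot 4\right) 16\right) - 380 = \left(-2 + 8\right)^{2} \left(6 + \left(-2 + 8\right) 16\right) - 380 = 6^{2} \left(6 + 6 \cdot 16\right) - 380 = 36 \left(6 + 96\right) - 380 = 36 \cdot 102 - 380 = 3672 - 380 = 3292$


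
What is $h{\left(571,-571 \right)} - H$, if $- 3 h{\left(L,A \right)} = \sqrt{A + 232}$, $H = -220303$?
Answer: $220303 - \frac{i \sqrt{339}}{3} \approx 2.203 \cdot 10^{5} - 6.1373 i$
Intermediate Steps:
$h{\left(L,A \right)} = - \frac{\sqrt{232 + A}}{3}$ ($h{\left(L,A \right)} = - \frac{\sqrt{A + 232}}{3} = - \frac{\sqrt{232 + A}}{3}$)
$h{\left(571,-571 \right)} - H = - \frac{\sqrt{232 - 571}}{3} - -220303 = - \frac{\sqrt{-339}}{3} + 220303 = - \frac{i \sqrt{339}}{3} + 220303 = 220303 - \frac{i \sqrt{339}}{3}$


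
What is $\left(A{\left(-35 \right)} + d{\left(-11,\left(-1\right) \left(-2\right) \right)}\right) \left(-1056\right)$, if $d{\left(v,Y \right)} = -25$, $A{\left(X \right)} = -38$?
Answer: $66528$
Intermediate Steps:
$\left(A{\left(-35 \right)} + d{\left(-11,\left(-1\right) \left(-2\right) \right)}\right) \left(-1056\right) = \left(-38 - 25\right) \left(-1056\right) = \left(-63\right) \left(-1056\right) = 66528$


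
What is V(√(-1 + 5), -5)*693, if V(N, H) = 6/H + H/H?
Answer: -693/5 ≈ -138.60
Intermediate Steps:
V(N, H) = 1 + 6/H (V(N, H) = 6/H + 1 = 1 + 6/H)
V(√(-1 + 5), -5)*693 = ((6 - 5)/(-5))*693 = -⅕*1*693 = -⅕*693 = -693/5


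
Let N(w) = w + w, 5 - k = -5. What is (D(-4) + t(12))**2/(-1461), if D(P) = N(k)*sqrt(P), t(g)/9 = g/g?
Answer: 1519/1461 - 240*I/487 ≈ 1.0397 - 0.49281*I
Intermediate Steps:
k = 10 (k = 5 - 1*(-5) = 5 + 5 = 10)
t(g) = 9 (t(g) = 9*(g/g) = 9*1 = 9)
N(w) = 2*w
D(P) = 20*sqrt(P) (D(P) = (2*10)*sqrt(P) = 20*sqrt(P))
(D(-4) + t(12))**2/(-1461) = (20*sqrt(-4) + 9)**2/(-1461) = (20*(2*I) + 9)**2*(-1/1461) = (40*I + 9)**2*(-1/1461) = (9 + 40*I)**2*(-1/1461) = -(9 + 40*I)**2/1461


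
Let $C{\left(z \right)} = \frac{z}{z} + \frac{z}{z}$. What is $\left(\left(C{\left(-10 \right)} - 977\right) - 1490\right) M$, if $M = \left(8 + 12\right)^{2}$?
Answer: $-986000$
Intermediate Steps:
$C{\left(z \right)} = 2$ ($C{\left(z \right)} = 1 + 1 = 2$)
$M = 400$ ($M = 20^{2} = 400$)
$\left(\left(C{\left(-10 \right)} - 977\right) - 1490\right) M = \left(\left(2 - 977\right) - 1490\right) 400 = \left(-975 - 1490\right) 400 = \left(-2465\right) 400 = -986000$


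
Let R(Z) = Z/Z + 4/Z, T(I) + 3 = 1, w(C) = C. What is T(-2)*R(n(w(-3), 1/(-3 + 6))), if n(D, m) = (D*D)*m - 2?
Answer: -10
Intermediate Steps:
n(D, m) = -2 + m*D² (n(D, m) = D²*m - 2 = m*D² - 2 = -2 + m*D²)
T(I) = -2 (T(I) = -3 + 1 = -2)
R(Z) = 1 + 4/Z
T(-2)*R(n(w(-3), 1/(-3 + 6))) = -2*(4 + (-2 + (-3)²/(-3 + 6)))/(-2 + (-3)²/(-3 + 6)) = -2*(4 + (-2 + 9/3))/(-2 + 9/3) = -2*(4 + (-2 + (⅓)*9))/(-2 + (⅓)*9) = -2*(4 + (-2 + 3))/(-2 + 3) = -2*(4 + 1)/1 = -2*5 = -10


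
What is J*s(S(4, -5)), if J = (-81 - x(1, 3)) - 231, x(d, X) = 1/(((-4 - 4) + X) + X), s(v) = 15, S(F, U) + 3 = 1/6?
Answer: -9345/2 ≈ -4672.5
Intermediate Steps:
S(F, U) = -17/6 (S(F, U) = -3 + 1/6 = -3 + ⅙ = -17/6)
x(d, X) = 1/(-8 + 2*X) (x(d, X) = 1/((-8 + X) + X) = 1/(-8 + 2*X))
J = -623/2 (J = (-81 - 1/(2*(-4 + 3))) - 231 = (-81 - 1/(2*(-1))) - 231 = (-81 - (-1)/2) - 231 = (-81 - 1*(-½)) - 231 = (-81 + ½) - 231 = -161/2 - 231 = -623/2 ≈ -311.50)
J*s(S(4, -5)) = -623/2*15 = -9345/2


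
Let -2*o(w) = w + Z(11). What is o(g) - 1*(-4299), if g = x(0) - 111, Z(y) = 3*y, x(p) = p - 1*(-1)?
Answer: 8675/2 ≈ 4337.5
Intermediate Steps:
x(p) = 1 + p (x(p) = p + 1 = 1 + p)
g = -110 (g = (1 + 0) - 111 = 1 - 111 = -110)
o(w) = -33/2 - w/2 (o(w) = -(w + 3*11)/2 = -(w + 33)/2 = -(33 + w)/2 = -33/2 - w/2)
o(g) - 1*(-4299) = (-33/2 - ½*(-110)) - 1*(-4299) = (-33/2 + 55) + 4299 = 77/2 + 4299 = 8675/2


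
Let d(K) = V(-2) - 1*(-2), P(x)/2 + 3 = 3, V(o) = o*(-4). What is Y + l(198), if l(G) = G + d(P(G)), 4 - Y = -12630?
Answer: 12842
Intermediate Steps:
Y = 12634 (Y = 4 - 1*(-12630) = 4 + 12630 = 12634)
V(o) = -4*o
P(x) = 0 (P(x) = -6 + 2*3 = -6 + 6 = 0)
d(K) = 10 (d(K) = -4*(-2) - 1*(-2) = 8 + 2 = 10)
l(G) = 10 + G (l(G) = G + 10 = 10 + G)
Y + l(198) = 12634 + (10 + 198) = 12634 + 208 = 12842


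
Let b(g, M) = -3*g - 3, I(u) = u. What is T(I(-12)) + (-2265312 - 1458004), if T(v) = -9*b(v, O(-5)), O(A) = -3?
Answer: -3723613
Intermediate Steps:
b(g, M) = -3 - 3*g
T(v) = 27 + 27*v (T(v) = -9*(-3 - 3*v) = 27 + 27*v)
T(I(-12)) + (-2265312 - 1458004) = (27 + 27*(-12)) + (-2265312 - 1458004) = (27 - 324) - 3723316 = -297 - 3723316 = -3723613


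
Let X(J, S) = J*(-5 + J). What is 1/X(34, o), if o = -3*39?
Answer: 1/986 ≈ 0.0010142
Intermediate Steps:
o = -117
1/X(34, o) = 1/(34*(-5 + 34)) = 1/(34*29) = 1/986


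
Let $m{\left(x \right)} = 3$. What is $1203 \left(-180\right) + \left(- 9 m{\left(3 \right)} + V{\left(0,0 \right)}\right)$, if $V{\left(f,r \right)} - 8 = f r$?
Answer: $-216559$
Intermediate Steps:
$V{\left(f,r \right)} = 8 + f r$
$1203 \left(-180\right) + \left(- 9 m{\left(3 \right)} + V{\left(0,0 \right)}\right) = 1203 \left(-180\right) + \left(\left(-9\right) 3 + \left(8 + 0 \cdot 0\right)\right) = -216540 + \left(-27 + \left(8 + 0\right)\right) = -216540 + \left(-27 + 8\right) = -216540 - 19 = -216559$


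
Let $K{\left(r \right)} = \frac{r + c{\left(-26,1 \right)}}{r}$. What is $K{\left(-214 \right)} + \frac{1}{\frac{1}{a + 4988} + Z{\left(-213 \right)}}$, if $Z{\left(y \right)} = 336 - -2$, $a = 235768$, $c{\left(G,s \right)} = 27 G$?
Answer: $\frac{37295753174}{8707181603} \approx 4.2833$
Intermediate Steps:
$K{\left(r \right)} = \frac{-702 + r}{r}$ ($K{\left(r \right)} = \frac{r + 27 \left(-26\right)}{r} = \frac{r - 702}{r} = \frac{-702 + r}{r}$)
$Z{\left(y \right)} = 338$ ($Z{\left(y \right)} = 336 + 2 = 338$)
$K{\left(-214 \right)} + \frac{1}{\frac{1}{a + 4988} + Z{\left(-213 \right)}} = \frac{-702 - 214}{-214} + \frac{1}{\frac{1}{235768 + 4988} + 338} = \left(- \frac{1}{214}\right) \left(-916\right) + \frac{1}{\frac{1}{240756} + 338} = \frac{458}{107} + \frac{1}{\frac{1}{240756} + 338} = \frac{458}{107} + \frac{1}{\frac{81375529}{240756}} = \frac{458}{107} + \frac{240756}{81375529} = \frac{37295753174}{8707181603}$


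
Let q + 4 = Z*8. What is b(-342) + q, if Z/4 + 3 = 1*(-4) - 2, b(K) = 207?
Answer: -85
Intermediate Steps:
Z = -36 (Z = -12 + 4*(1*(-4) - 2) = -12 + 4*(-4 - 2) = -12 + 4*(-6) = -12 - 24 = -36)
q = -292 (q = -4 - 36*8 = -4 - 288 = -292)
b(-342) + q = 207 - 292 = -85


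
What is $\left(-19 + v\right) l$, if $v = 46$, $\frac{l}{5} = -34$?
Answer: $-4590$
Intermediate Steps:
$l = -170$ ($l = 5 \left(-34\right) = -170$)
$\left(-19 + v\right) l = \left(-19 + 46\right) \left(-170\right) = 27 \left(-170\right) = -4590$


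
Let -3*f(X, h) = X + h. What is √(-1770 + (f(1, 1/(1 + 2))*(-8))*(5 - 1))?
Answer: I*√15802/3 ≈ 41.902*I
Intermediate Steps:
f(X, h) = -X/3 - h/3 (f(X, h) = -(X + h)/3 = -X/3 - h/3)
√(-1770 + (f(1, 1/(1 + 2))*(-8))*(5 - 1)) = √(-1770 + ((-⅓*1 - 1/(3*(1 + 2)))*(-8))*(5 - 1)) = √(-1770 + ((-⅓ - ⅓/3)*(-8))*4) = √(-1770 + ((-⅓ - ⅓*⅓)*(-8))*4) = √(-1770 + ((-⅓ - ⅑)*(-8))*4) = √(-1770 - 4/9*(-8)*4) = √(-1770 + (32/9)*4) = √(-1770 + 128/9) = √(-15802/9) = I*√15802/3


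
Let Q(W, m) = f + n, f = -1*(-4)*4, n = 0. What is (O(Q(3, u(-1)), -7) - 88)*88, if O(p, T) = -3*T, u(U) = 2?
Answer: -5896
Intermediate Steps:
f = 16 (f = 4*4 = 16)
Q(W, m) = 16 (Q(W, m) = 16 + 0 = 16)
(O(Q(3, u(-1)), -7) - 88)*88 = (-3*(-7) - 88)*88 = (21 - 88)*88 = -67*88 = -5896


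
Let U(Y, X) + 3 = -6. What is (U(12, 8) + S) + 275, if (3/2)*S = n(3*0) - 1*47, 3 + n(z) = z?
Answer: 698/3 ≈ 232.67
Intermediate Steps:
n(z) = -3 + z
S = -100/3 (S = 2*((-3 + 3*0) - 1*47)/3 = 2*((-3 + 0) - 47)/3 = 2*(-3 - 47)/3 = (2/3)*(-50) = -100/3 ≈ -33.333)
U(Y, X) = -9 (U(Y, X) = -3 - 6 = -9)
(U(12, 8) + S) + 275 = (-9 - 100/3) + 275 = -127/3 + 275 = 698/3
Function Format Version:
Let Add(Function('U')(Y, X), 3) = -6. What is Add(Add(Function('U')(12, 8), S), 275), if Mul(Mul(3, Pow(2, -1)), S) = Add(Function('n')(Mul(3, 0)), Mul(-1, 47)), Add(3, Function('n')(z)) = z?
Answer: Rational(698, 3) ≈ 232.67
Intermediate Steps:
Function('n')(z) = Add(-3, z)
S = Rational(-100, 3) (S = Mul(Rational(2, 3), Add(Add(-3, Mul(3, 0)), Mul(-1, 47))) = Mul(Rational(2, 3), Add(Add(-3, 0), -47)) = Mul(Rational(2, 3), Add(-3, -47)) = Mul(Rational(2, 3), -50) = Rational(-100, 3) ≈ -33.333)
Function('U')(Y, X) = -9 (Function('U')(Y, X) = Add(-3, -6) = -9)
Add(Add(Function('U')(12, 8), S), 275) = Add(Add(-9, Rational(-100, 3)), 275) = Add(Rational(-127, 3), 275) = Rational(698, 3)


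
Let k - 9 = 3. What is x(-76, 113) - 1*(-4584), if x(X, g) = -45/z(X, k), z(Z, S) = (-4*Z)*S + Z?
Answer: 16374003/3572 ≈ 4584.0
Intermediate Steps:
k = 12 (k = 9 + 3 = 12)
z(Z, S) = Z - 4*S*Z (z(Z, S) = -4*S*Z + Z = Z - 4*S*Z)
x(X, g) = 45/(47*X) (x(X, g) = -45*1/(X*(1 - 4*12)) = -45*1/(X*(1 - 48)) = -45*(-1/(47*X)) = -(-45)/(47*X) = 45/(47*X))
x(-76, 113) - 1*(-4584) = (45/47)/(-76) - 1*(-4584) = (45/47)*(-1/76) + 4584 = -45/3572 + 4584 = 16374003/3572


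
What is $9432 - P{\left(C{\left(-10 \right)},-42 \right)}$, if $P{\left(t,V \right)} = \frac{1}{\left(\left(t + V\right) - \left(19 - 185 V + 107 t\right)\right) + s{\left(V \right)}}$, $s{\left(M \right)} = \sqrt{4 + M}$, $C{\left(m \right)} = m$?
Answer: $\frac{432423996699}{45846479} + \frac{i \sqrt{38}}{45846479} \approx 9432.0 + 1.3446 \cdot 10^{-7} i$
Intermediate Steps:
$P{\left(t,V \right)} = \frac{1}{-19 + \sqrt{4 + V} - 106 t + 186 V}$ ($P{\left(t,V \right)} = \frac{1}{\left(\left(t + V\right) - \left(19 - 185 V + 107 t\right)\right) + \sqrt{4 + V}} = \frac{1}{\left(\left(V + t\right) - \left(19 - 185 V + 107 t\right)\right) + \sqrt{4 + V}} = \frac{1}{\left(-19 - 106 t + 186 V\right) + \sqrt{4 + V}} = \frac{1}{-19 + \sqrt{4 + V} - 106 t + 186 V}$)
$9432 - P{\left(C{\left(-10 \right)},-42 \right)} = 9432 - \frac{1}{-19 + \sqrt{4 - 42} - -1060 + 186 \left(-42\right)} = 9432 - \frac{1}{-19 + \sqrt{-38} + 1060 - 7812} = 9432 - \frac{1}{-19 + i \sqrt{38} + 1060 - 7812} = 9432 - \frac{1}{-6771 + i \sqrt{38}}$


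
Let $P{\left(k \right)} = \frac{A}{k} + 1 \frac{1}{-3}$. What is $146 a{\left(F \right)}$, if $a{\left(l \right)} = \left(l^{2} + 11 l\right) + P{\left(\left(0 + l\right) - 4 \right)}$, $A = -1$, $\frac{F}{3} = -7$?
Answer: $\frac{2296288}{75} \approx 30617.0$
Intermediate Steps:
$F = -21$ ($F = 3 \left(-7\right) = -21$)
$P{\left(k \right)} = - \frac{1}{3} - \frac{1}{k}$ ($P{\left(k \right)} = - \frac{1}{k} + 1 \frac{1}{-3} = - \frac{1}{k} + 1 \left(- \frac{1}{3}\right) = - \frac{1}{k} - \frac{1}{3} = - \frac{1}{3} - \frac{1}{k}$)
$a{\left(l \right)} = l^{2} + 11 l + \frac{1 - l}{3 \left(-4 + l\right)}$ ($a{\left(l \right)} = \left(l^{2} + 11 l\right) + \frac{-3 - \left(\left(0 + l\right) - 4\right)}{3 \left(\left(0 + l\right) - 4\right)} = \left(l^{2} + 11 l\right) + \frac{-3 - \left(l - 4\right)}{3 \left(l - 4\right)} = \left(l^{2} + 11 l\right) + \frac{-3 - \left(-4 + l\right)}{3 \left(-4 + l\right)} = \left(l^{2} + 11 l\right) + \frac{1 - l}{3 \left(-4 + l\right)} = l^{2} + 11 l + \frac{1 - l}{3 \left(-4 + l\right)}$)
$146 a{\left(F \right)} = 146 \frac{1 - -21 + 3 \left(-21\right) \left(-4 - 21\right) \left(11 - 21\right)}{3 \left(-4 - 21\right)} = 146 \frac{1 + 21 + 3 \left(-21\right) \left(-25\right) \left(-10\right)}{3 \left(-25\right)} = 146 \cdot \frac{1}{3} \left(- \frac{1}{25}\right) \left(1 + 21 - 15750\right) = 146 \cdot \frac{1}{3} \left(- \frac{1}{25}\right) \left(-15728\right) = 146 \cdot \frac{15728}{75} = \frac{2296288}{75}$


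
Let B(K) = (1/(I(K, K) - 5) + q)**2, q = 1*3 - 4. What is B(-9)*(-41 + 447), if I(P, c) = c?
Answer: 6525/14 ≈ 466.07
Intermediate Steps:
q = -1 (q = 3 - 4 = -1)
B(K) = (-1 + 1/(-5 + K))**2 (B(K) = (1/(K - 5) - 1)**2 = (1/(-5 + K) - 1)**2 = (-1 + 1/(-5 + K))**2)
B(-9)*(-41 + 447) = ((-6 - 9)**2/(-5 - 9)**2)*(-41 + 447) = ((-15)**2/(-14)**2)*406 = (225*(1/196))*406 = (225/196)*406 = 6525/14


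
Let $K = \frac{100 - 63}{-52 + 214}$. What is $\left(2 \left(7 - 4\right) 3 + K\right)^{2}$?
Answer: $\frac{8720209}{26244} \approx 332.27$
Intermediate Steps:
$K = \frac{37}{162} \approx 0.22839$
$\left(2 \left(7 - 4\right) 3 + K\right)^{2} = \left(2 \left(7 - 4\right) 3 + \frac{37}{162}\right)^{2} = \left(2 \cdot 3 \cdot 3 + \frac{37}{162}\right)^{2} = \left(2 \cdot 9 + \frac{37}{162}\right)^{2} = \left(18 + \frac{37}{162}\right)^{2} = \left(\frac{2953}{162}\right)^{2} = \frac{8720209}{26244}$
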